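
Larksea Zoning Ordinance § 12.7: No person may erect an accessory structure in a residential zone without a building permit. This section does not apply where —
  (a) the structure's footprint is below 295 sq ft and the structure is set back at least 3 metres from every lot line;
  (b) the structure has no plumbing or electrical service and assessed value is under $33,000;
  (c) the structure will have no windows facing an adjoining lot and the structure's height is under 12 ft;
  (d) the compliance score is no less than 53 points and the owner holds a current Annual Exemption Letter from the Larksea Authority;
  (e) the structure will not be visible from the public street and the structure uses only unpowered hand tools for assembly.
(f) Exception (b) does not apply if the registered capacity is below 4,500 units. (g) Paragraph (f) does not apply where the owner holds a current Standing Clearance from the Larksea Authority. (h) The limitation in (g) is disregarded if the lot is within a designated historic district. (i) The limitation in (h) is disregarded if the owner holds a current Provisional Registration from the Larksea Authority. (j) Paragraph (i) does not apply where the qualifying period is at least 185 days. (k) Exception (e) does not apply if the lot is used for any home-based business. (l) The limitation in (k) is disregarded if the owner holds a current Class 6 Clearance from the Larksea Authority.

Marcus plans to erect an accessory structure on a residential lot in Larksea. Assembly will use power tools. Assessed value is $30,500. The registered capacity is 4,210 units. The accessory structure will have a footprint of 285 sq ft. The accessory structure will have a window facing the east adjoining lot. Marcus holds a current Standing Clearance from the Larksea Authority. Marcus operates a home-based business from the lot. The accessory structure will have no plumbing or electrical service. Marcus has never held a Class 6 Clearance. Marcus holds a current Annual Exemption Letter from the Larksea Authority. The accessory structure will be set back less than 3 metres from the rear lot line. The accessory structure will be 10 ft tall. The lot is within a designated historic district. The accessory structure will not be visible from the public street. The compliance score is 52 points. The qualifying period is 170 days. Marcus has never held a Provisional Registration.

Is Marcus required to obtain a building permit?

Exception (a) fails — the rear setback is under 3 m.
Exception (b) is satisfied on its face — there is no plumbing or electrical service; assessed value is $30,500, under the $33,000 limit. However, paragraphs (f)–(j) must be considered: (f) is triggered — the registered capacity is 4,210 units, below the 4,500 units limit. (g) is engaged (a current Standing Clearance is held), but is overridden by (h): (h) is triggered — the lot is in a historic district. (i), which would lift (h), is not triggered — the Provisional Registration is not current. Exception (b) does not apply.
Exception (c) requires that the structure will have no windows facing an adjoining lot; but a window faces an adjoining lot, so (c) is unavailable.
Exception (d) requires that the compliance score is no less than 53 points; but the compliance score is 52 points, short of 53 points, so (d) is unavailable.
Exception (e) fails — assembly uses power tools.
None of the exceptions is available; § 12.7 applies in full.

Yes — Marcus must obtain a building permit.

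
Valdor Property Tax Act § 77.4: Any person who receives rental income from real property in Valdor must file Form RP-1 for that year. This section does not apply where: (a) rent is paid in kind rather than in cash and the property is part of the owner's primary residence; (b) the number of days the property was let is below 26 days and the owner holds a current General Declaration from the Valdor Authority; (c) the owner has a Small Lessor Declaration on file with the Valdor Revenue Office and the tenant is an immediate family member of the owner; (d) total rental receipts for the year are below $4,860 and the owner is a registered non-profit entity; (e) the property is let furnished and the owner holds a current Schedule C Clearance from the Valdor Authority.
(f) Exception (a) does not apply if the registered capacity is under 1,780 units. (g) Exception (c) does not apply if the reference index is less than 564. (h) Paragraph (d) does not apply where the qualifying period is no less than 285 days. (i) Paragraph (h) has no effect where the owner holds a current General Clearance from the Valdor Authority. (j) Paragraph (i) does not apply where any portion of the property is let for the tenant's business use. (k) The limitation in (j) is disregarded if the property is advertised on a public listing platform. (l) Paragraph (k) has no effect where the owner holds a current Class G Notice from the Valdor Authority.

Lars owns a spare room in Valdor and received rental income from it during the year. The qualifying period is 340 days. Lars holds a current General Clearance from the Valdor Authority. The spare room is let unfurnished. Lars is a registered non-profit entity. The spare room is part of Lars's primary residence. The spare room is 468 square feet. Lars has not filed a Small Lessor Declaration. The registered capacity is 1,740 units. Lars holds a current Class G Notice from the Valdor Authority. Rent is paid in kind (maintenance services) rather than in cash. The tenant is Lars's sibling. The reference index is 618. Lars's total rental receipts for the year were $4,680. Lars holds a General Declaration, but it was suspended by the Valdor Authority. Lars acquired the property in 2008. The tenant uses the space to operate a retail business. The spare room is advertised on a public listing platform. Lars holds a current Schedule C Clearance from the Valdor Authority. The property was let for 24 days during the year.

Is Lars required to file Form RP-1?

All of (a)'s requirements are met (rent is paid in kind; the spare room is part of the primary residence). But applying paragraph (f): (f) applies — the registered capacity is 1,740 units, under the 1,780 units limit. Exception (a) does not apply.
Exception (b) requires that the owner holds a current General Declaration from the Valdor Authority; but there is no General Declaration in force, so (b) is unavailable.
Exception (c) fails — no Small Lessor Declaration is on file.
Exception (d)'s conditions are all satisfied: total rental receipts for the year are $4,680, below the $4,860 limit; Lars is a registered non-profit. But applying paragraphs (h)–(l): (h) operates against (d): the qualifying period is 340 days, meeting the 285 days threshold. (i) would limit (h) — a current General Clearance is held — but (j) sets (i) aside: (j) operates — the space is let for business use. (k) is triggered (the property is publicly advertised), but is set aside by (l): (l) operates against (k): a current Class G Notice is held. Exception (d) does not apply.
Exception (e) requires that the property is let furnished; but the property is let unfurnished, so (e) is unavailable.
No exception is made out. Lars falls within the general rule.

Yes — Lars must file Form RP-1.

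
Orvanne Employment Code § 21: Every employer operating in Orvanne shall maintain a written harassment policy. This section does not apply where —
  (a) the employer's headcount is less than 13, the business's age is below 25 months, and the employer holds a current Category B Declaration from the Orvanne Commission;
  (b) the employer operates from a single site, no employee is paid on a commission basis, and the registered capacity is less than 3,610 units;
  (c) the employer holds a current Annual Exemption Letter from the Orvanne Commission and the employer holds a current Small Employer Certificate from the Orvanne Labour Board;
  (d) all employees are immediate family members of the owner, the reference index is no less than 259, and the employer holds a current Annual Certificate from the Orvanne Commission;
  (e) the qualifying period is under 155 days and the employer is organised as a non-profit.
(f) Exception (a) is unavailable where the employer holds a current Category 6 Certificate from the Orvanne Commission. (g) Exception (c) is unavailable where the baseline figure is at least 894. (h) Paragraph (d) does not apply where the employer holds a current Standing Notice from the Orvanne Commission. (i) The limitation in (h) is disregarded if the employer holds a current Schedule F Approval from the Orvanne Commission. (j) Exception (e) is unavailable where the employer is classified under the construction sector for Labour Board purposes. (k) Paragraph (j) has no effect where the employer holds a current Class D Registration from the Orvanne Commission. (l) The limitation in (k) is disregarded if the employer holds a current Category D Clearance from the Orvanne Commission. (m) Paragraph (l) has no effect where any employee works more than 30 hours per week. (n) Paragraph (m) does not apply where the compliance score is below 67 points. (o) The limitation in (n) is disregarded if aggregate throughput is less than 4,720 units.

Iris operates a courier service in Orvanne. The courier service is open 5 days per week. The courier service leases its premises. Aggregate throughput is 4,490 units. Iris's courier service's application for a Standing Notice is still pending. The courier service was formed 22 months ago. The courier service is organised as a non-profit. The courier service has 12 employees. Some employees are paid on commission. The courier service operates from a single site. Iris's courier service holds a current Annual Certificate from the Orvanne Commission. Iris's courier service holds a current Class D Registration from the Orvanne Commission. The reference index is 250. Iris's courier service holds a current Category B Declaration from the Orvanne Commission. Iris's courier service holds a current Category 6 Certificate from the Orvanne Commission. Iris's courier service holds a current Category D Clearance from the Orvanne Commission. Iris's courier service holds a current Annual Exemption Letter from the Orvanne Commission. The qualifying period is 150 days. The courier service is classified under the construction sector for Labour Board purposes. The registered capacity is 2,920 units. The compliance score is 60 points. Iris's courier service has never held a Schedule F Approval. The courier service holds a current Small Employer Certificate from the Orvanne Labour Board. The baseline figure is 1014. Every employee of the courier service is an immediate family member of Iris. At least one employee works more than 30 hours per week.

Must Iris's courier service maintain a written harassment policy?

No — exception (e) applies; Iris's courier service is not required to maintain a written harassment policy.

Exception (a): the employer's headcount is 12, less than the 13 limit; the business's age is 22 months, below the 25 months limit; a current Category B Declaration is held — every condition holds. But applying paragraph (f): (f) operates against (a): a current Category 6 Certificate is held. Exception (a) does not apply.
Exception (b) does not apply: some employees are paid on commission.
All of (c)'s requirements are met (a current Annual Exemption Letter is held; a current Small Employer Certificate is held). Turning to paragraph (g): (g) operates against (c): the baseline figure is 1,014, meeting the 894 threshold. (c) is therefore removed.
Exception (d) does not apply: the reference index is 250, short of 259.
Exception (e)'s conditions are all satisfied: the qualifying period is 150 days, under the 155 days limit; the employer is a non-profit. As to paragraphs (j)–(o): (j) would limit (e) — the courier service is classified under the construction sector — but (k) sets (j) aside: (k) operates against (j): a current Class D Registration is held. (l) would limit (k) — a current Category D Clearance is held — but (m) sets (l) aside: (m) is triggered — at least one employee exceeds 30 hours/week. (n) would limit (m) — the compliance score is 60 points, below the 67 points limit — but (o) sets (n) aside: (o) is triggered — aggregate throughput is 4,490 units, less than the 4,720 units limit. Exception (e) stands.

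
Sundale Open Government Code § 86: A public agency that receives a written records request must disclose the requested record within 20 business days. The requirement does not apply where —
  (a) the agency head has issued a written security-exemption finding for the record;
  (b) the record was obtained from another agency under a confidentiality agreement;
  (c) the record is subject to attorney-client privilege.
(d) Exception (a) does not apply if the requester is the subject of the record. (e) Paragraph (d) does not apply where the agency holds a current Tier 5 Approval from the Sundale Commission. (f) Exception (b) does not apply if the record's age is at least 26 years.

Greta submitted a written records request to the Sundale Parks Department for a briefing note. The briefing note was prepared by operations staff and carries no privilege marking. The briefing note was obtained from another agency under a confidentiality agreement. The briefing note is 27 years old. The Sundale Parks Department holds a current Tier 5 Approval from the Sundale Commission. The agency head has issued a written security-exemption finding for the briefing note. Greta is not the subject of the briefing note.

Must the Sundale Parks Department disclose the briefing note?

No — exception (a) applies; the Sundale Parks Department is not required to disclose the briefing note.

Exception (a)'s conditions are all satisfied: a written security-exemption finding has been issued. Applying paragraphs (d)–(e): (d), which would limit (a), does not operate here: Greta is not the subject of the briefing note. So (a) applies.
Exception (b): the briefing note was obtained under a confidentiality agreement — every condition holds. But: (f) operates against (b): the record's age is 27 years, meeting the 26 years threshold. Exception (b) does not apply.
Exception (c) does not apply: the briefing note carries no privilege marking.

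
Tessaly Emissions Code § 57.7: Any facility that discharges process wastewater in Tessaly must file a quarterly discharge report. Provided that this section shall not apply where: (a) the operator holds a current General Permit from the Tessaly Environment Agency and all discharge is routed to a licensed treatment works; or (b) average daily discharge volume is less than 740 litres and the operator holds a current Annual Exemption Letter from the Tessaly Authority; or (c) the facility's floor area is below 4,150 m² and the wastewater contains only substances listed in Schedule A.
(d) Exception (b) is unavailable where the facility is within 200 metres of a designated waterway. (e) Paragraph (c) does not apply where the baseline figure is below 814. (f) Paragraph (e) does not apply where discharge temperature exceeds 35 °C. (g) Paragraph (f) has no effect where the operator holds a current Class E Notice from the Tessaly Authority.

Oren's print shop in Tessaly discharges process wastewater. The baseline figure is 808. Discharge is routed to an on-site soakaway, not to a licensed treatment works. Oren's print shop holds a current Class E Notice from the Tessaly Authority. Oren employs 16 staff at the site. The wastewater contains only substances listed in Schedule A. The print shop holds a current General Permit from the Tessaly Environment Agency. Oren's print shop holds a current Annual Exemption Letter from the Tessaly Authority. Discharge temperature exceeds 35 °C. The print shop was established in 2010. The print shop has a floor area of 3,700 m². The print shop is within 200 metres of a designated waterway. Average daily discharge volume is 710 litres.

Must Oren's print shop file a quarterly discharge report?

Exception (a) fails — discharge is not routed to a licensed treatment works.
Exception (b): average daily discharge volume is 710 litres, less than the 740 litres limit; a current Annual Exemption Letter is held — every condition holds. However, paragraph (d) must be considered: (d) is engaged — the print shop is within 200 m of a designated waterway. (b) is therefore removed.
Exception (c)'s conditions are all satisfied: the facility's floor area is 3,700 m², below the 4,150 m² limit; the wastewater is Schedule-A-only. But: (e) operates against (c): the baseline figure is 808, below the 814 limit. (f) would limit (e) — discharge temperature exceeds 35 °C — but (g) sets (f) aside: (g) operates against (f): a current Class E Notice is held. (c) is therefore removed.
No exception applies. The general rule governs.

Yes — Oren's print shop must file a quarterly discharge report.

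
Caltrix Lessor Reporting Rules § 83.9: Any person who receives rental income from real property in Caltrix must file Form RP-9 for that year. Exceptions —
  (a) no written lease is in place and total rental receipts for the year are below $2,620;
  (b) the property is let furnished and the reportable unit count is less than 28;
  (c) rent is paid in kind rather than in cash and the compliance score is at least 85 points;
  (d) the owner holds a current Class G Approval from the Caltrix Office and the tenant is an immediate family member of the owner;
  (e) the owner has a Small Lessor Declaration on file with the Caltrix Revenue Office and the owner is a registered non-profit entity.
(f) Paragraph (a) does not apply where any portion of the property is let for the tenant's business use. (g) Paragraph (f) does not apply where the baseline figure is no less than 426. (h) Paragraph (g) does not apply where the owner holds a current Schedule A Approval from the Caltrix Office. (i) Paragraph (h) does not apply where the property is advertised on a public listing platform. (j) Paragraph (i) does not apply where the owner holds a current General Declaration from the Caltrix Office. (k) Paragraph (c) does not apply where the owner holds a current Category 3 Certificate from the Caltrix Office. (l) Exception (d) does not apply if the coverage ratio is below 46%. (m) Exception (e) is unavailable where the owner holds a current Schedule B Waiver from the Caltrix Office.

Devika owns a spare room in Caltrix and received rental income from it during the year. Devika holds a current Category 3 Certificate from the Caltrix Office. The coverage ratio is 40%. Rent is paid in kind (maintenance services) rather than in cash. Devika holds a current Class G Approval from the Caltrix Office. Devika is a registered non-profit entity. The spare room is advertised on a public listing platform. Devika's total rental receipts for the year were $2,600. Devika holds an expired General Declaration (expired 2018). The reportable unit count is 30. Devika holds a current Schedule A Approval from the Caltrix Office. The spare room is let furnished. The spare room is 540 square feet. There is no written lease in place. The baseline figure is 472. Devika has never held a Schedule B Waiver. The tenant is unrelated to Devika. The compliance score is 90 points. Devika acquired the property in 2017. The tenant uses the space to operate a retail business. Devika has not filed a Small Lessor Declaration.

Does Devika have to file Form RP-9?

No — exception (a) applies; Devika is not required to file Form RP-9.

Exception (a): there is no written lease; total rental receipts for the year are $2,600, below the $2,620 limit — every condition holds. As to paragraphs (f)–(j): (f) operates (the space is let for business use), but yields to (g): (g) applies — the baseline figure is 472, meeting the 426 threshold. (h) would limit (g) — a current Schedule A Approval is held — but (i) sets (h) aside: (i) operates against (h): the property is publicly advertised. (j) is inapplicable (the General Declaration is not current), so (i) stands. Exception (a) stands.
Exception (b) does not apply: the reportable unit count is 30, not less than 28.
Exception (c)'s conditions are all satisfied: rent is paid in kind; the compliance score is 90 points, meeting the 85 points threshold. However, paragraph (k) must be considered: (k) applies — a current Category 3 Certificate is held. Exception (c) does not apply.
Exception (d) does not apply: the tenant is unrelated to the owner.
Exception (e) does not apply: no Small Lessor Declaration is on file.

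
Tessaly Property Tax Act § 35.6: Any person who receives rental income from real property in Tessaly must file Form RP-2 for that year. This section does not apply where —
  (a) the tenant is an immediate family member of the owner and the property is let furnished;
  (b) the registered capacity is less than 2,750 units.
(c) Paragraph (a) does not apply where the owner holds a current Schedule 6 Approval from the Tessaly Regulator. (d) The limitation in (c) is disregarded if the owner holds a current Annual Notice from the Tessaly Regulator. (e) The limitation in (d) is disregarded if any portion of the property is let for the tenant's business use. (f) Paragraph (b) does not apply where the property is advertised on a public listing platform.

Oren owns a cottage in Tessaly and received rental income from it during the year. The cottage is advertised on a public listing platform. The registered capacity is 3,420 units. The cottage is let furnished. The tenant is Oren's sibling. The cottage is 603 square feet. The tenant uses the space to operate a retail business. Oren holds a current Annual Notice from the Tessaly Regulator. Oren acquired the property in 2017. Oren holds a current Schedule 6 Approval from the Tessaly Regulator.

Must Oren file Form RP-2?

Exception (a) is satisfied on its face — the tenant is an immediate family member; the property is let furnished. But: (c) applies — a current Schedule 6 Approval is held. (d) would limit (c) — a current Annual Notice is held — but (e) sets (d) aside: (e) operates against (d): the space is let for business use. So (a) is unavailable.
Exception (b) requires that the registered capacity is less than 2,750 units; but the registered capacity is 3,420 units, not less than 2,750 units, so (b) is unavailable.
Every exception is unavailable, so the rule governs.

Yes — Oren must file Form RP-2.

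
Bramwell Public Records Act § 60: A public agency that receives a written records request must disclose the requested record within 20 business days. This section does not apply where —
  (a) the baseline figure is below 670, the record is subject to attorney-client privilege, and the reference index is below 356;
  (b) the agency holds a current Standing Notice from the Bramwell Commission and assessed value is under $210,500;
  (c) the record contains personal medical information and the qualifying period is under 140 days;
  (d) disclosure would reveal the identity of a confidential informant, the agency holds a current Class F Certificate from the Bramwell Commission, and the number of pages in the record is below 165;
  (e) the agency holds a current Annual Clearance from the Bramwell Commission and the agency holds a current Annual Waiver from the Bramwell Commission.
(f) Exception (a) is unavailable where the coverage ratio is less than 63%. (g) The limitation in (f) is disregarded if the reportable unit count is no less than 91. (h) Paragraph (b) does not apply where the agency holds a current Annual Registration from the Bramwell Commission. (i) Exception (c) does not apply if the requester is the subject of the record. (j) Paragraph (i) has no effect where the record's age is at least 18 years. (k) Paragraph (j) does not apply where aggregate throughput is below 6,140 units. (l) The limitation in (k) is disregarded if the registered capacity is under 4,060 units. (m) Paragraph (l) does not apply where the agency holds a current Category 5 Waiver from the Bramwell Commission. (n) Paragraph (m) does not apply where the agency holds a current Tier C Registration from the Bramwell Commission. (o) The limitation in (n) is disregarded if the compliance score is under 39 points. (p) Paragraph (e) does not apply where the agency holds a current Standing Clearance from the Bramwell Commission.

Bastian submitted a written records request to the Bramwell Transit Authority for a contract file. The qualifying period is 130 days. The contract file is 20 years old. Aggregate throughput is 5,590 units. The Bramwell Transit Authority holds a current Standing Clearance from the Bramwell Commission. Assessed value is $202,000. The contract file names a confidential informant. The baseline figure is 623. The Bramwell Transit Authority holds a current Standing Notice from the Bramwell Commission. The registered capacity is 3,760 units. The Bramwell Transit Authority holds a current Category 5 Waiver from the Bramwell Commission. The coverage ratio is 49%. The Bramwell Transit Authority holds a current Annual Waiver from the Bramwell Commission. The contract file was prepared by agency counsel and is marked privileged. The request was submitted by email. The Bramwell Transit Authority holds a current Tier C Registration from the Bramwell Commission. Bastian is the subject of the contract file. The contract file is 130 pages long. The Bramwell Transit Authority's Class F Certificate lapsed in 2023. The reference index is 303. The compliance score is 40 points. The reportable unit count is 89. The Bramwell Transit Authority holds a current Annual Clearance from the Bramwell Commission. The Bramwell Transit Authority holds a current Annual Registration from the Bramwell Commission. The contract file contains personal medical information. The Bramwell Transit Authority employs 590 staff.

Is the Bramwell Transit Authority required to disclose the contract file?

No — exception (c) applies; the Bramwell Transit Authority is not required to disclose the contract file.

Exception (a) is satisfied on its face — the baseline figure is 623, below the 670 limit; the contract file is privileged; the reference index is 303, below the 356 limit. However, paragraphs (f)–(g) must be considered: (f) operates against (a): the coverage ratio is 49%, less than the 63% limit. (g) is not engaged (the reportable unit count is 89, short of 91), so (f) stands. Exception (a) does not apply.
Exception (b)'s conditions are all satisfied: a current Standing Notice is held; assessed value is $202,000, under the $210,500 limit. But applying paragraph (h): (h) is triggered — a current Annual Registration is held. (b) is therefore removed.
Exception (c): the contract file contains personal medical information; the qualifying period is 130 days, under the 140 days limit — every condition holds. Under paragraphs (i)–(o): (i) applies (Bastian is the subject of the contract file), but is itself disapplied by (j): (j) is triggered — the record's age is 20 years, meeting the 18 years threshold. (k) is engaged (aggregate throughput is 5,590 units, below the 6,140 units limit), but is displaced by (l): (l) operates against (k): the registered capacity is 3,760 units, under the 4,060 units limit. (m) operates (a current Category 5 Waiver is held), but is displaced by (n): (n) operates against (m): a current Tier C Registration is held. (o), which would lift (n), is inapplicable — the compliance score is 40 points, not under 39 points. Exception (c) stands.
Exception (d) does not apply: there is no Class F Certificate in force.
Exception (e): a current Annual Clearance is held; a current Annual Waiver is held — every condition holds. Turning to paragraph (p): (p) operates — a current Standing Clearance is held. Exception (e) does not apply.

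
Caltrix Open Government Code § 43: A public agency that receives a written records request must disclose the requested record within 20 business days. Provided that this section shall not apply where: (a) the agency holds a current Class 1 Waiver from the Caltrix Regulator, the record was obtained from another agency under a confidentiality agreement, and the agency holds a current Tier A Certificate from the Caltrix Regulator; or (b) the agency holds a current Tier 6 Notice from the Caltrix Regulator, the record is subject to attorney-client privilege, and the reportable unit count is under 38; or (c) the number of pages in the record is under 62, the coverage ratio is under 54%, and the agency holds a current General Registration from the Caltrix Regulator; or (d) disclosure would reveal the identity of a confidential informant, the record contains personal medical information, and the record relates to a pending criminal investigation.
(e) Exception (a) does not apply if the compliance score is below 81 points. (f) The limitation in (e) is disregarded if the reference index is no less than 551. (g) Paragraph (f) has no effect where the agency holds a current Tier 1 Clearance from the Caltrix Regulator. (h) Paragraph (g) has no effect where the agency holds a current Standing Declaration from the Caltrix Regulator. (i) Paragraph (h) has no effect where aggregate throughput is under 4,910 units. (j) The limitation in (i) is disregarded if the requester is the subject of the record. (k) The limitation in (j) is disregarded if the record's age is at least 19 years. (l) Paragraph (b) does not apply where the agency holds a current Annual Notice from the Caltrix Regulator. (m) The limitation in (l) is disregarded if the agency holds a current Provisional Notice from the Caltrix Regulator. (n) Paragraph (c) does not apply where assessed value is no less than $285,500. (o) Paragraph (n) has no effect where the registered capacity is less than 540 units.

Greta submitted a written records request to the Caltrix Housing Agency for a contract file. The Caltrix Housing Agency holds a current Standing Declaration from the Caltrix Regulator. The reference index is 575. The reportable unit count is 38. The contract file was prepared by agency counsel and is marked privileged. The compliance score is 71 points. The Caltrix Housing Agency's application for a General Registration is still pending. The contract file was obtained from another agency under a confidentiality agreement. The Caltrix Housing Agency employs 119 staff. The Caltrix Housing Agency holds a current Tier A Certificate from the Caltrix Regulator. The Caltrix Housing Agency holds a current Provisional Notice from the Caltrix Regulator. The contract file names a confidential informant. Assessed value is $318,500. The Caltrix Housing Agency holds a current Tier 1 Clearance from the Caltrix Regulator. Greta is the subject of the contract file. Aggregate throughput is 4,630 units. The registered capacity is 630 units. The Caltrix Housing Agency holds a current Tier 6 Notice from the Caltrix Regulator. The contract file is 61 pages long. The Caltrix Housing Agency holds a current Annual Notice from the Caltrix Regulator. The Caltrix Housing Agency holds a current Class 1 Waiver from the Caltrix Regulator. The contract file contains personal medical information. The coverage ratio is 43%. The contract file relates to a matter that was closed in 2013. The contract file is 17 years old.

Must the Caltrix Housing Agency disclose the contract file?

Exception (a)'s conditions are all satisfied: a current Class 1 Waiver is held; the contract file was obtained under a confidentiality agreement; a current Tier A Certificate is held. As to paragraphs (e)–(k): (e) would limit (a) — the compliance score is 71 points, below the 81 points limit — but (f) sets (e) aside: (f) is engaged — the reference index is 575, meeting the 551 threshold. (g) is engaged (a current Tier 1 Clearance is held), but is overridden by (h): (h) is engaged — a current Standing Declaration is held. (i) would limit (h) — aggregate throughput is 4,630 units, under the 4,910 units limit — but (j) sets (i) aside: (j) applies — Greta is the subject of the contract file. (k) does not operate here (the record's age is 17 years, short of 19 years), so (j) stands. (a) remains available.
Exception (b) requires that the reportable unit count is under 38; but the reportable unit count is 38, not under 38, so (b) is unavailable.
Exception (c) fails — no current General Registration is held.
Exception (d) requires that the record relates to a pending criminal investigation; but the contract file relates to a closed matter, so (d) is unavailable.

No — exception (a) applies; the Caltrix Housing Agency is not required to disclose the contract file.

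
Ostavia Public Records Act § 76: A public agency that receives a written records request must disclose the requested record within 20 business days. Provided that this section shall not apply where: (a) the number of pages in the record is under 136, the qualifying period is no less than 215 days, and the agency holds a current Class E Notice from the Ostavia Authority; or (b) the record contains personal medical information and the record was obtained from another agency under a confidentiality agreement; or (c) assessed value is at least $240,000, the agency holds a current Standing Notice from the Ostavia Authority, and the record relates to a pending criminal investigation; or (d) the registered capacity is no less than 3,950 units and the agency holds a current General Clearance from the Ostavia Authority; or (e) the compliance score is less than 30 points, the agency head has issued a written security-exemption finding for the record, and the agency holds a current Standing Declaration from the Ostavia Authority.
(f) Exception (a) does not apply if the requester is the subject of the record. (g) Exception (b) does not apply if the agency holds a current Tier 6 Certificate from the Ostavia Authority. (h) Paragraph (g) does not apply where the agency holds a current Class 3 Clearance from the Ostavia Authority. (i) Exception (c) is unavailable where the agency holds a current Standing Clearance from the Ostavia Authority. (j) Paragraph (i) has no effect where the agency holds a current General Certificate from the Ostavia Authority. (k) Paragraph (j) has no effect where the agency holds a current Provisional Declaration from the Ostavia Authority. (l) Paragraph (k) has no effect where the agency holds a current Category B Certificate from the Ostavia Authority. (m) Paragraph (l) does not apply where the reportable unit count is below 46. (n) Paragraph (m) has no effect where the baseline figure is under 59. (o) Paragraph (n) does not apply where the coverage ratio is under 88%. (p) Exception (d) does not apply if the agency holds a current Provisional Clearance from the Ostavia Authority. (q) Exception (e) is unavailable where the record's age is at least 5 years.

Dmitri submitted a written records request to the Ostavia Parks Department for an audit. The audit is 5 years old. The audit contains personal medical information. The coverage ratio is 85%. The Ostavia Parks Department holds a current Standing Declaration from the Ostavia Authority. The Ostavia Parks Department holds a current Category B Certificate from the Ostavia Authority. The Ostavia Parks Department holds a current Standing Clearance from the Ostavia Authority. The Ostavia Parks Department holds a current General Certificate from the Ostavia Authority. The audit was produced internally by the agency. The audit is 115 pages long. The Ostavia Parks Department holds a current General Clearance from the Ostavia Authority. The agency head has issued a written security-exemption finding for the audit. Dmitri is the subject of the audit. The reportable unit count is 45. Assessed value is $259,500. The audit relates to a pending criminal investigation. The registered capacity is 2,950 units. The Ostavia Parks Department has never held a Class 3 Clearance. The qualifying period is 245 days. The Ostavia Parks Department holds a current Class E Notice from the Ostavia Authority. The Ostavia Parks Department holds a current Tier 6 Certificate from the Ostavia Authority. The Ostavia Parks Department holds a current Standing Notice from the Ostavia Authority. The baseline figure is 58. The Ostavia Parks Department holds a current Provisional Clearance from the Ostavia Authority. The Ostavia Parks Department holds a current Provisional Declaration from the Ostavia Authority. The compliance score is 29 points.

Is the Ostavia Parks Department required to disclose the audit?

Yes — the Ostavia Parks Department must disclose the audit.

All of (a)'s requirements are met (the number of pages in the record is 115, under the 136 limit; the qualifying period is 245 days, meeting the 215 days threshold; a current Class E Notice is held). But applying paragraph (f): (f) operates — Dmitri is the subject of the audit. Exception (a) does not apply.
Exception (b) does not apply: the audit was produced internally.
Exception (c)'s conditions are all satisfied: assessed value is $259,500, meeting the $240,000 threshold; a current Standing Notice is held; the audit relates to a pending investigation. But: (i) operates against (c): a current Standing Clearance is held. (j) would limit (i) — a current General Certificate is held — but (k) sets (j) aside: (k) operates against (j): a current Provisional Declaration is held. (l) operates (a current Category B Certificate is held), but is itself disapplied by (m): (m) is engaged — the reportable unit count is 45, below the 46 limit. (n) would limit (m) — the baseline figure is 58, under the 59 limit — but (o) sets (n) aside: (o) applies — the coverage ratio is 85%, under the 88% limit. So (c) is unavailable.
Exception (d) requires that the registered capacity is no less than 3,950 units; but the registered capacity is 2,950 units, short of 3,950 units, so (d) is unavailable.
Exception (e): the compliance score is 29 points, less than the 30 points limit; a written security-exemption finding has been issued; a current Standing Declaration is held — every condition holds. Turning to paragraph (q): (q) operates against (e): the record's age is 5 years, meeting the 5 years threshold. Exception (e) does not apply.
None of the exceptions is available; § 76 applies in full.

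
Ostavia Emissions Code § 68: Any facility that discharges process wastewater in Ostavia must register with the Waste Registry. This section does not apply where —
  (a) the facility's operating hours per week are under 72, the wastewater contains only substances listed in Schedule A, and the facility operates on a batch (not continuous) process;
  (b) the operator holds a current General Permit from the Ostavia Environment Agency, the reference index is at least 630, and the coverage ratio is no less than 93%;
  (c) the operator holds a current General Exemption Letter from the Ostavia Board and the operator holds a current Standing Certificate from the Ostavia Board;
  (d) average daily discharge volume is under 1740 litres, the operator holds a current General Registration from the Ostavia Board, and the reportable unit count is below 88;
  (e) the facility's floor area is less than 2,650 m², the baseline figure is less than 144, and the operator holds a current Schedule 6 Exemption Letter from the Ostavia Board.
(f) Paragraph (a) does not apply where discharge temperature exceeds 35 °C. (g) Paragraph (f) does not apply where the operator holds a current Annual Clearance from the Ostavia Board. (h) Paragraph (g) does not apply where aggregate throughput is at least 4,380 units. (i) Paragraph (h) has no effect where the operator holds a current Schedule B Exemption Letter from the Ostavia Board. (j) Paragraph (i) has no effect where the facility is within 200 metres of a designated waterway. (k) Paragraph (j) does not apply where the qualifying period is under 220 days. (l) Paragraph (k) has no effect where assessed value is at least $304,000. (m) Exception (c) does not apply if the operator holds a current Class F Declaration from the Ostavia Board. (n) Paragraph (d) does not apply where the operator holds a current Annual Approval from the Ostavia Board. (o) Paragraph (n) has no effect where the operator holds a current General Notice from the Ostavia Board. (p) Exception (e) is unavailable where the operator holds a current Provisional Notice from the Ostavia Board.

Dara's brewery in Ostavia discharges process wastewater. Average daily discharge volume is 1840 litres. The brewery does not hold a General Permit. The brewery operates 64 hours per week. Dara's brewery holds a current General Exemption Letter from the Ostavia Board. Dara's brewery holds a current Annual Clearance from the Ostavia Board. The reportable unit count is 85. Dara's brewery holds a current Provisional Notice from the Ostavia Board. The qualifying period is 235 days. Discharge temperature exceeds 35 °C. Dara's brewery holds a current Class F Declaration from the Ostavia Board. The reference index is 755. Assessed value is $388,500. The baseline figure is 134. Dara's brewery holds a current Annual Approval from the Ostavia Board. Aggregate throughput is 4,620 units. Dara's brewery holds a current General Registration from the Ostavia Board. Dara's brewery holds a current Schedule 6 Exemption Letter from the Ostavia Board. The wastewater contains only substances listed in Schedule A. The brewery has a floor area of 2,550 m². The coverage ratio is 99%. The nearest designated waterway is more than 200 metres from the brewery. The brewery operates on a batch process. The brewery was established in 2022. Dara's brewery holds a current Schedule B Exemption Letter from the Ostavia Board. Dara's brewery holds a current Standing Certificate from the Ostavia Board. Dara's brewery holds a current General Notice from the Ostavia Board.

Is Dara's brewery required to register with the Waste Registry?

Exception (a)'s conditions are all satisfied: the facility's operating hours per week are 64, under the 72 limit; the wastewater is Schedule-A-only; the facility operates on a batch process. Applying paragraphs (f)–(l): (f) is engaged (discharge temperature exceeds 35 °C), but is itself disapplied by (g): (g) operates against (f): a current Annual Clearance is held. (h) would limit (g) — aggregate throughput is 4,620 units, meeting the 4,380 units threshold — but (i) sets (h) aside: (i) operates against (h): a current Schedule B Exemption Letter is held. (j), which would lift (i), is not triggered — the brewery is more than 200 m from any designated waterway. So (a) applies.
Exception (b) fails — no General Permit is held.
All of (c)'s requirements are met (a current General Exemption Letter is held; a current Standing Certificate is held). However, paragraph (m) must be considered: (m) operates against (c): a current Class F Declaration is held. (c) is therefore removed.
Exception (d) requires that average daily discharge volume is under 1740 litres; but average daily discharge volume is 1840 litres, not under 1740 litres, so (d) is unavailable.
All of (e)'s requirements are met (the facility's floor area is 2,550 m², less than the 2,650 m² limit; the baseline figure is 134, less than the 144 limit; a current Schedule 6 Exemption Letter is held). Turning to paragraph (p): (p) operates — a current Provisional Notice is held. Exception (e) does not apply.

No — exception (a) applies; Dara's brewery is not required to register with the Waste Registry.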